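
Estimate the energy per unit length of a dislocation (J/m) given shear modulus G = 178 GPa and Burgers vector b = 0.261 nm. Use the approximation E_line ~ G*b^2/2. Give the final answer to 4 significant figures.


E = G*b^2/2
b = 0.261 nm = 2.61e-10 m
G = 178 GPa = 1.78e+11 Pa
E = 0.5 * 1.78e+11 * (2.61e-10)^2
E = 6.063e-09 J/m


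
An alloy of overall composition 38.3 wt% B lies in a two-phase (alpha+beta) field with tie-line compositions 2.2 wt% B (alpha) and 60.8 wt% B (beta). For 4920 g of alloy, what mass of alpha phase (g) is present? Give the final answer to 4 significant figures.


f_alpha = (C_beta - C0) / (C_beta - C_alpha)
f_alpha = (60.8 - 38.3) / (60.8 - 2.2) = 0.383959
m_alpha = f_alpha * m_total = 0.383959 * 4920 = 1889 g


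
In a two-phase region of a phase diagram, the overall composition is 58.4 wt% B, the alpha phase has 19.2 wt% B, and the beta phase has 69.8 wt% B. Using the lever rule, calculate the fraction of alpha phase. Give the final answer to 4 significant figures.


f_alpha = (C_beta - C0) / (C_beta - C_alpha)
f_alpha = (69.8 - 58.4) / (69.8 - 19.2)
f_alpha = 0.2253


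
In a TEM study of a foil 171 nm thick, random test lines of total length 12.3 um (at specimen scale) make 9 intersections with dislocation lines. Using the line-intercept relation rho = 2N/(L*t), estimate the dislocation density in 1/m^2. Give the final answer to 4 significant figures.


rho = 2N / (L * t)
L = 12.3 um = 1.23e-05 m, t = 171 nm = 1.71e-07 m
rho = 2 * 9 / (1.23e-05 * 1.71e-07)
rho = 8.558e+12 1/m^2


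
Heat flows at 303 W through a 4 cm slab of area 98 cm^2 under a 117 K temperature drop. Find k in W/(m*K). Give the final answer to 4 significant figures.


k = Q*L / (A*dT)
L = 0.04 m, A = 9.8e-03 m^2
k = 303 * 0.04 / (9.8e-03 * 117)
k = 10.57 W/(m*K)


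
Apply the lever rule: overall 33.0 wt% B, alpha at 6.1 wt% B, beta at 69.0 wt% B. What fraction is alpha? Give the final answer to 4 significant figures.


f_alpha = (C_beta - C0) / (C_beta - C_alpha)
f_alpha = (69.0 - 33.0) / (69.0 - 6.1)
f_alpha = 0.5723


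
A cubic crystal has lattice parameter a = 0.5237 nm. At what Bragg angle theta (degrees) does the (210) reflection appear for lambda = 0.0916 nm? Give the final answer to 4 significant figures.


d = a / sqrt(h^2+k^2+l^2)
d = 0.5237 / sqrt(5) = 0.234206 nm
lambda = 2*d*sin(theta)  =>  sin(theta) = lambda / (2*d)
sin(theta) = 0.0916 / (2 * 0.234206) = 0.195555
theta = 11.28 deg


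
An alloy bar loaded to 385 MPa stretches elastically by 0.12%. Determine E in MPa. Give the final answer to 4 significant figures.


E = sigma / epsilon
epsilon = 0.12% = 1.2e-03
E = 385 / 1.2e-03
E = 320800 MPa


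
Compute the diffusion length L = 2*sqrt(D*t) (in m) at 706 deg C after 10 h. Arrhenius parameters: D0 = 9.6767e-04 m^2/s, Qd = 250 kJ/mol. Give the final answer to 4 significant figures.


Step 1: D = D0 * exp(-Qd/(R*T))
T = 979.15 K
D = 9.6767e-04 * exp(-250e3 / (8.314 * 979.15)) = 4.45159e-17 m^2/s
Step 2: L = 2*sqrt(D*t)
t = 10 h = 36000 s
L = 2*sqrt(4.45159e-17 * 36000) = 2.532e-06 m


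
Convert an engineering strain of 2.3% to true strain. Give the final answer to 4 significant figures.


epsilon_true = ln(1 + epsilon_eng)
epsilon_true = ln(1 + 0.023)
epsilon_true = 0.02274


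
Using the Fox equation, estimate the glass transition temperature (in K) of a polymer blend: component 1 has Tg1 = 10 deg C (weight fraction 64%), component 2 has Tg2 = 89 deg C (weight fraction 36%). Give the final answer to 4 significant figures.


1/Tg = w1/Tg1 + w2/Tg2 (in Kelvin)
Tg1 = 283.15 K, Tg2 = 362.15 K
1/Tg = 0.64/283.15 + 0.36/362.15
Tg = 307.3 K


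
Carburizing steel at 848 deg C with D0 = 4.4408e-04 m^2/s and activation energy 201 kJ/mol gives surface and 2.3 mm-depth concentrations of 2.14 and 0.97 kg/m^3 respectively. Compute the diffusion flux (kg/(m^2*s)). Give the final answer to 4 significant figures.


Step 1: D = D0 * exp(-Qd/(R*T))
T = 848 + 273.15 = 1121.15 K
D = 4.4408e-04 * exp(-201e3 / (8.314 * 1121.15)) = 1.9164e-13 m^2/s
Step 2: J = D * (C1 - C2) / dx
J = 1.9164e-13 * (2.14 - 0.97) / 2.3e-03
J = 9.749e-11 kg/(m^2*s)


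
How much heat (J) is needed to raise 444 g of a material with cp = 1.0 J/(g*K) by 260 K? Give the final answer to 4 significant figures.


Q = m * cp * dT
Q = 444 * 1.0 * 260
Q = 115400 J


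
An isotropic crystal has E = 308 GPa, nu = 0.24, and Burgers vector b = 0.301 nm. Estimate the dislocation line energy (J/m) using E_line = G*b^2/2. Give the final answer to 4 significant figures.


Step 1: G = E / (2*(1+nu))
G = 308 / (2*(1+0.24)) = 124.194 GPa = 1.24194e+11 Pa
Step 2: E_line = G*b^2/2
b = 0.301 nm = 3.01e-10 m
E_line = 0.5 * 1.24194e+11 * (3.01e-10)^2 = 5.626e-09 J/m


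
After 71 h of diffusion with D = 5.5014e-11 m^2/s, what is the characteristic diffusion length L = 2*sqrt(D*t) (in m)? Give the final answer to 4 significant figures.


t = 71 hr = 255600 s
Diffusion length = 2*sqrt(D*t)
= 2*sqrt(5.5014e-11 * 255600)
= 7.5e-03 m


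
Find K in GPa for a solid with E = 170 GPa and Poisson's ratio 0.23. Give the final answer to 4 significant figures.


K = E / (3*(1-2*nu))
K = 170 / (3*(1-2*0.23))
K = 104.9 GPa


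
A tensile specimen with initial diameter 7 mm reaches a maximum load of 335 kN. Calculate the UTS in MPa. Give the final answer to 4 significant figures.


A0 = pi*(d/2)^2 = pi*(7/2)^2 = 38.4845 mm^2
UTS = F_max / A0 = 335*1000 / 38.4845
UTS = 8705 MPa


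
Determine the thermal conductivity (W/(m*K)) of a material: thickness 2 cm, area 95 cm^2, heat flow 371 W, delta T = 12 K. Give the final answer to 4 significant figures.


k = Q*L / (A*dT)
L = 0.02 m, A = 9.5e-03 m^2
k = 371 * 0.02 / (9.5e-03 * 12)
k = 65.09 W/(m*K)


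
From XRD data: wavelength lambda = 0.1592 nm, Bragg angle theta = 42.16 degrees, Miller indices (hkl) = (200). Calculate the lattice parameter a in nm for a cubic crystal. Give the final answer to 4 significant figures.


d = lambda / (2*sin(theta))
d = 0.1592 / (2*sin(42.16 deg))
d = 0.118593 nm
a = d * sqrt(h^2+k^2+l^2) = 0.118593 * sqrt(4)
a = 0.2372 nm


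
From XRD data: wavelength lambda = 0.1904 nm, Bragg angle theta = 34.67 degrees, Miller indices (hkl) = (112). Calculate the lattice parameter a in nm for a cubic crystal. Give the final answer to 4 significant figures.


d = lambda / (2*sin(theta))
d = 0.1904 / (2*sin(34.67 deg))
d = 0.167355 nm
a = d * sqrt(h^2+k^2+l^2) = 0.167355 * sqrt(6)
a = 0.4099 nm


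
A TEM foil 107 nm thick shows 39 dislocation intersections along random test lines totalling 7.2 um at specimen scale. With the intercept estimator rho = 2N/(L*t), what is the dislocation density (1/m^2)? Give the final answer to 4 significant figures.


rho = 2N / (L * t)
L = 7.2 um = 7.2e-06 m, t = 107 nm = 1.07e-07 m
rho = 2 * 39 / (7.2e-06 * 1.07e-07)
rho = 1.012e+14 1/m^2


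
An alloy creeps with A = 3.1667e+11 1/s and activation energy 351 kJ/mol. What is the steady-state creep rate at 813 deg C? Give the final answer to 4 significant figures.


rate = A * exp(-Q / (R*T))
T = 813 + 273.15 = 1086.15 K
rate = 3.1667e+11 * exp(-351e3 / (8.314 * 1086.15))
rate = 4.167e-06 1/s


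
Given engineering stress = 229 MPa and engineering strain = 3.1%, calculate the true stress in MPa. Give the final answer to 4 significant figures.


sigma_true = sigma_eng * (1 + epsilon_eng)
sigma_true = 229 * (1 + 0.031)
sigma_true = 236.1 MPa


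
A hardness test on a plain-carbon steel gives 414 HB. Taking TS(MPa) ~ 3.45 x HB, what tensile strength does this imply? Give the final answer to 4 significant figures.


TS (MPa) = 3.45 * HB
TS = 3.45 * 414
TS = 1428 MPa


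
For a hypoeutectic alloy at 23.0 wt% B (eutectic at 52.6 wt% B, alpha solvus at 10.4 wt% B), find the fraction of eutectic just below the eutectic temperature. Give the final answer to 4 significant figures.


f_primary = (C_e - C0) / (C_e - C_alpha_max)
f_primary = (52.6 - 23.0) / (52.6 - 10.4)
f_primary = 0.701422
f_eutectic = 1 - 0.701422 = 0.2986


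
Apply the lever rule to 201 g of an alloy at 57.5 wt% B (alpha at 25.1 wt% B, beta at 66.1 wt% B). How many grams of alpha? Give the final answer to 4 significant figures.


f_alpha = (C_beta - C0) / (C_beta - C_alpha)
f_alpha = (66.1 - 57.5) / (66.1 - 25.1) = 0.209756
m_alpha = f_alpha * m_total = 0.209756 * 201 = 42.16 g


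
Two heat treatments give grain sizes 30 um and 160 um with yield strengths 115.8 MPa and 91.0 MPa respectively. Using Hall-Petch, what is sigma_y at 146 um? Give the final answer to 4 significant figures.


sigma_y = sigma0 + k / sqrt(d)
1/sqrt(d1) = 1/sqrt(3e-05) = 182.574;  1/sqrt(d2) = 79.0569
k = (sigma1 - sigma2) / (1/sqrt(d1) - 1/sqrt(d2)) = (115.8 - 91.0) / (182.574 - 79.0569) = 0.239574 MPa*m^0.5
sigma0 = sigma1 - k/sqrt(d1) = 115.8 - 0.239574*182.574 = 72.06 MPa
sigma_y(d3) = 72.06 + 0.239574 / sqrt(1.46e-04) = 91.89 MPa


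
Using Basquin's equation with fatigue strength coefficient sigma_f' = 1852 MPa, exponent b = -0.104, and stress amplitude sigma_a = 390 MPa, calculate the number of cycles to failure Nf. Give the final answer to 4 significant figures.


sigma_a = sigma_f' * (2*Nf)^b
2*Nf = (sigma_a / sigma_f')^(1/b)
2*Nf = (390 / 1852)^(1/-0.104)
2*Nf = 3.20289e+06
Nf = 1.601e+06 cycles


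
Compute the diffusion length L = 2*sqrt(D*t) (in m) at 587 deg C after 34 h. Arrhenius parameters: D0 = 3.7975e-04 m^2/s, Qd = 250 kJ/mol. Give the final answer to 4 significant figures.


Step 1: D = D0 * exp(-Qd/(R*T))
T = 860.15 K
D = 3.7975e-04 * exp(-250e3 / (8.314 * 860.15)) = 2.49522e-19 m^2/s
Step 2: L = 2*sqrt(D*t)
t = 34 h = 122400 s
L = 2*sqrt(2.49522e-19 * 122400) = 3.495e-07 m


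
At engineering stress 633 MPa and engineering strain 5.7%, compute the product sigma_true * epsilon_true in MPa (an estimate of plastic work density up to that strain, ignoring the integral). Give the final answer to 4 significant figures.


sigma_true = sigma_eng * (1 + epsilon_eng)
sigma_true = 633 * (1 + 0.057) = 669.081 MPa
epsilon_true = ln(1 + epsilon_eng)
epsilon_true = ln(1 + 0.057) = 0.0554347
sigma_true * epsilon_true = 669.081 * 0.0554347 = 37.09 MPa


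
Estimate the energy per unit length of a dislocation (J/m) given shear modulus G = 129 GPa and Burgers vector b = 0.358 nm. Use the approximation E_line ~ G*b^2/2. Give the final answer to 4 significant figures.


E = G*b^2/2
b = 0.358 nm = 3.58e-10 m
G = 129 GPa = 1.29e+11 Pa
E = 0.5 * 1.29e+11 * (3.58e-10)^2
E = 8.267e-09 J/m


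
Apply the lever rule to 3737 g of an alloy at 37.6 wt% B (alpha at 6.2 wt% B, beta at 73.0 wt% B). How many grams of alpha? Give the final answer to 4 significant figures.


f_alpha = (C_beta - C0) / (C_beta - C_alpha)
f_alpha = (73.0 - 37.6) / (73.0 - 6.2) = 0.52994
m_alpha = f_alpha * m_total = 0.52994 * 3737 = 1980 g


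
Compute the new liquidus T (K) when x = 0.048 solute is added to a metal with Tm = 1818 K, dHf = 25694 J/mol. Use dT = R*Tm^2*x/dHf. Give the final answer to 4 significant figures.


dT = R*Tm^2*x / dHf
dT = 8.314 * 1818^2 * 0.048 / 25694
dT = 51.3343 K
T_new = 1818 - 51.3343 = 1767 K


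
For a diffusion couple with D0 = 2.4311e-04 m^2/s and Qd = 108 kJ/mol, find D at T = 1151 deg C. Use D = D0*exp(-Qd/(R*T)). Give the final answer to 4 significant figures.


D = D0 * exp(-Qd / (R*T))
T = 1424.15 K
D = 2.4311e-04 * exp(-108e3 / (8.314 * 1424.15))
D = 2.657e-08 m^2/s


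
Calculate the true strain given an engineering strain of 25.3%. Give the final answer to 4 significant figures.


epsilon_true = ln(1 + epsilon_eng)
epsilon_true = ln(1 + 0.253)
epsilon_true = 0.2255


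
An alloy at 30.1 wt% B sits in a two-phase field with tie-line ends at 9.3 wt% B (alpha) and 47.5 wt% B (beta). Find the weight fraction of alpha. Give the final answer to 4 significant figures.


f_alpha = (C_beta - C0) / (C_beta - C_alpha)
f_alpha = (47.5 - 30.1) / (47.5 - 9.3)
f_alpha = 0.4555


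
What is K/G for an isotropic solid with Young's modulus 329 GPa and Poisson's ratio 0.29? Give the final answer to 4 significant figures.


G = E / (2*(1+nu))
G = 329 / (2*(1+0.29)) = 127.519 GPa
K = E / (3*(1-2*nu))
K = 329 / (3*(1-2*0.29)) = 261.111 GPa
K/G = 261.111 / 127.519 = 2.048


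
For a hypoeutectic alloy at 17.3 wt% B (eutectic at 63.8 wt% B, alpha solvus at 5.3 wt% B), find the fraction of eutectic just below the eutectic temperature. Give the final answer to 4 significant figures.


f_primary = (C_e - C0) / (C_e - C_alpha_max)
f_primary = (63.8 - 17.3) / (63.8 - 5.3)
f_primary = 0.794872
f_eutectic = 1 - 0.794872 = 0.2051


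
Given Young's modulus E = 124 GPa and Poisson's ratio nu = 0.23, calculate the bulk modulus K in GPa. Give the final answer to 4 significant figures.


K = E / (3*(1-2*nu))
K = 124 / (3*(1-2*0.23))
K = 76.54 GPa


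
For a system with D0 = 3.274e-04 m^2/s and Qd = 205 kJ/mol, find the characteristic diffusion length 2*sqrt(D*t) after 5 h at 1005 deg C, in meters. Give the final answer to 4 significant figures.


Step 1: D = D0 * exp(-Qd/(R*T))
T = 1278.15 K
D = 3.274e-04 * exp(-205e3 / (8.314 * 1278.15)) = 1.37077e-12 m^2/s
Step 2: L = 2*sqrt(D*t)
t = 5 h = 18000 s
L = 2*sqrt(1.37077e-12 * 18000) = 3.142e-04 m


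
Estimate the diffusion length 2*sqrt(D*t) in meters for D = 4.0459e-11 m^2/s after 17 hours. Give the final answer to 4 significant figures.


t = 17 hr = 61200 s
Diffusion length = 2*sqrt(D*t)
= 2*sqrt(4.0459e-11 * 61200)
= 3.147e-03 m


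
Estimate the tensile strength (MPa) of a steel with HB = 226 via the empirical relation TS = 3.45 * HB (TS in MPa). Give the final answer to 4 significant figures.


TS (MPa) = 3.45 * HB
TS = 3.45 * 226
TS = 779.7 MPa


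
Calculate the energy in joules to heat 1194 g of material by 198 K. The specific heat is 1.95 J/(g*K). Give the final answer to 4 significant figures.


Q = m * cp * dT
Q = 1194 * 1.95 * 198
Q = 461000 J


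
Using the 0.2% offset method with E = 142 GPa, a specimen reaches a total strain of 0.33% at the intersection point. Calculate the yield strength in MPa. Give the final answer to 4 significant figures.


Offset strain = 0.002
Elastic strain at yield = total_strain - offset = 3.3e-03 - 0.002 = 1.3e-03
sigma_y = E * elastic_strain = 142000 * 1.3e-03
sigma_y = 184.6 MPa


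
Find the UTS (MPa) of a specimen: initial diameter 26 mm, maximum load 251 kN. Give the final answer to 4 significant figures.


A0 = pi*(d/2)^2 = pi*(26/2)^2 = 530.929 mm^2
UTS = F_max / A0 = 251*1000 / 530.929
UTS = 472.8 MPa


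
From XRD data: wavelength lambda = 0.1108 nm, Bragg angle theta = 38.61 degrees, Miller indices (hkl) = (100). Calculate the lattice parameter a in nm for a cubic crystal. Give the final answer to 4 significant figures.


d = lambda / (2*sin(theta))
d = 0.1108 / (2*sin(38.61 deg))
d = 0.0887798 nm
a = d * sqrt(h^2+k^2+l^2) = 0.0887798 * sqrt(1)
a = 0.08878 nm


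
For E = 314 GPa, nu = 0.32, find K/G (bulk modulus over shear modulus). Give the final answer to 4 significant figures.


G = E / (2*(1+nu))
G = 314 / (2*(1+0.32)) = 118.939 GPa
K = E / (3*(1-2*nu))
K = 314 / (3*(1-2*0.32)) = 290.741 GPa
K/G = 290.741 / 118.939 = 2.444


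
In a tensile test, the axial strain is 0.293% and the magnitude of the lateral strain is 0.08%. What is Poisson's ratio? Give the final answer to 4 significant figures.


nu = -epsilon_lat / epsilon_axial
Lateral strain is contraction (negative), so using magnitudes:
nu = 0.08 / 0.293
nu = 0.273


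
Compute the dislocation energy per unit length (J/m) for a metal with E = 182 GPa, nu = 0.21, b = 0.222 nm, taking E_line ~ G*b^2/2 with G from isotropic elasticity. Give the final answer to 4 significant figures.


Step 1: G = E / (2*(1+nu))
G = 182 / (2*(1+0.21)) = 75.2066 GPa = 7.52066e+10 Pa
Step 2: E_line = G*b^2/2
b = 0.222 nm = 2.22e-10 m
E_line = 0.5 * 7.52066e+10 * (2.22e-10)^2 = 1.853e-09 J/m


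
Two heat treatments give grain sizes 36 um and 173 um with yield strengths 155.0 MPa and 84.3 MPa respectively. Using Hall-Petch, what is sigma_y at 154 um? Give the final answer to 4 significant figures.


sigma_y = sigma0 + k / sqrt(d)
1/sqrt(d1) = 1/sqrt(3.6e-05) = 166.667;  1/sqrt(d2) = 76.0286
k = (sigma1 - sigma2) / (1/sqrt(d1) - 1/sqrt(d2)) = (155.0 - 84.3) / (166.667 - 76.0286) = 0.780025 MPa*m^0.5
sigma0 = sigma1 - k/sqrt(d1) = 155.0 - 0.780025*166.667 = 24.9958 MPa
sigma_y(d3) = 24.9958 + 0.780025 / sqrt(1.54e-04) = 87.85 MPa


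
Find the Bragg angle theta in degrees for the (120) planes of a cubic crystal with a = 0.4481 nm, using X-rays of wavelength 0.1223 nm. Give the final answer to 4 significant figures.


d = a / sqrt(h^2+k^2+l^2)
d = 0.4481 / sqrt(5) = 0.200396 nm
lambda = 2*d*sin(theta)  =>  sin(theta) = lambda / (2*d)
sin(theta) = 0.1223 / (2 * 0.200396) = 0.305145
theta = 17.77 deg


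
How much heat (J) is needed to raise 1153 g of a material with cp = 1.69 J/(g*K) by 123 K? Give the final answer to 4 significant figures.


Q = m * cp * dT
Q = 1153 * 1.69 * 123
Q = 239700 J


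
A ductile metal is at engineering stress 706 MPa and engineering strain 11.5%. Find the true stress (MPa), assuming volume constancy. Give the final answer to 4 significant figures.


sigma_true = sigma_eng * (1 + epsilon_eng)
sigma_true = 706 * (1 + 0.115)
sigma_true = 787.2 MPa


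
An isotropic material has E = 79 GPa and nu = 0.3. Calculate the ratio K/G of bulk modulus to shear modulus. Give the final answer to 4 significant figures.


G = E / (2*(1+nu))
G = 79 / (2*(1+0.3)) = 30.3846 GPa
K = E / (3*(1-2*nu))
K = 79 / (3*(1-2*0.3)) = 65.8333 GPa
K/G = 65.8333 / 30.3846 = 2.167


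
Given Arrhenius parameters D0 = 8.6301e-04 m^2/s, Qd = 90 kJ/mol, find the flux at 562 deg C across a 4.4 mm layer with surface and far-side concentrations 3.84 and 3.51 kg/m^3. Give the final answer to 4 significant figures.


Step 1: D = D0 * exp(-Qd/(R*T))
T = 562 + 273.15 = 835.15 K
D = 8.6301e-04 * exp(-90e3 / (8.314 * 835.15)) = 2.02648e-09 m^2/s
Step 2: J = D * (C1 - C2) / dx
J = 2.02648e-09 * (3.84 - 3.51) / 4.4e-03
J = 1.52e-07 kg/(m^2*s)


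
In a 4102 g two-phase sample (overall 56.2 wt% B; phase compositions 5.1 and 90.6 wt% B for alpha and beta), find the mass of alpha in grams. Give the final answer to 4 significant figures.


f_alpha = (C_beta - C0) / (C_beta - C_alpha)
f_alpha = (90.6 - 56.2) / (90.6 - 5.1) = 0.402339
m_alpha = f_alpha * m_total = 0.402339 * 4102 = 1650 g


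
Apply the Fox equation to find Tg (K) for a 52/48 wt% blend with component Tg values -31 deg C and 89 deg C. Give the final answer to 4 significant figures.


1/Tg = w1/Tg1 + w2/Tg2 (in Kelvin)
Tg1 = 242.15 K, Tg2 = 362.15 K
1/Tg = 0.52/242.15 + 0.48/362.15
Tg = 287.9 K


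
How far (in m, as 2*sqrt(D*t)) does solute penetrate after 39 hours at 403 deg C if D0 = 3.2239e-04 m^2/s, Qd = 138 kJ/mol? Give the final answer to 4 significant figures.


Step 1: D = D0 * exp(-Qd/(R*T))
T = 676.15 K
D = 3.2239e-04 * exp(-138e3 / (8.314 * 676.15)) = 7.03198e-15 m^2/s
Step 2: L = 2*sqrt(D*t)
t = 39 h = 140400 s
L = 2*sqrt(7.03198e-15 * 140400) = 6.284e-05 m


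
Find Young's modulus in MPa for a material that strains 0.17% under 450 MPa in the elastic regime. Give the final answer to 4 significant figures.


E = sigma / epsilon
epsilon = 0.17% = 1.7e-03
E = 450 / 1.7e-03
E = 264700 MPa


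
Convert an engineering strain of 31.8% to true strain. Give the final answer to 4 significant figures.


epsilon_true = ln(1 + epsilon_eng)
epsilon_true = ln(1 + 0.318)
epsilon_true = 0.2761


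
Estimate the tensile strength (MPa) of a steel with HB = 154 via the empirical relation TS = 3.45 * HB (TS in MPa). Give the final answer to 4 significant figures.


TS (MPa) = 3.45 * HB
TS = 3.45 * 154
TS = 531.3 MPa


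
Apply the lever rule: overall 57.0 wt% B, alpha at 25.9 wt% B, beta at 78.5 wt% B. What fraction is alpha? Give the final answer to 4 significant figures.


f_alpha = (C_beta - C0) / (C_beta - C_alpha)
f_alpha = (78.5 - 57.0) / (78.5 - 25.9)
f_alpha = 0.4087


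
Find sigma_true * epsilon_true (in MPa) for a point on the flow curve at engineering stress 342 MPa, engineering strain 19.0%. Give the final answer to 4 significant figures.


sigma_true = sigma_eng * (1 + epsilon_eng)
sigma_true = 342 * (1 + 0.19) = 406.98 MPa
epsilon_true = ln(1 + epsilon_eng)
epsilon_true = ln(1 + 0.19) = 0.173953
sigma_true * epsilon_true = 406.98 * 0.173953 = 70.8 MPa


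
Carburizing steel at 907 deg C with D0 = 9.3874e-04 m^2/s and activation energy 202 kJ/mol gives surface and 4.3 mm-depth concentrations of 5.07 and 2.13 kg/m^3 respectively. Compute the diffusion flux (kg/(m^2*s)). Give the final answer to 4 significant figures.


Step 1: D = D0 * exp(-Qd/(R*T))
T = 907 + 273.15 = 1180.15 K
D = 9.3874e-04 * exp(-202e3 / (8.314 * 1180.15)) = 1.07522e-12 m^2/s
Step 2: J = D * (C1 - C2) / dx
J = 1.07522e-12 * (5.07 - 2.13) / 4.3e-03
J = 7.351e-10 kg/(m^2*s)


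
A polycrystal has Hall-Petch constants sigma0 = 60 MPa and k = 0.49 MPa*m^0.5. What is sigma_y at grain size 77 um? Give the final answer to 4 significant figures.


sigma_y = sigma0 + k / sqrt(d)
d = 77 um = 7.7e-05 m
sigma_y = 60 + 0.49 / sqrt(7.7e-05)
sigma_y = 115.8 MPa


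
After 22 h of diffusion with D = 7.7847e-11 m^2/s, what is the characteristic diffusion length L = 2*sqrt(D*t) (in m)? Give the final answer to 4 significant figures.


t = 22 hr = 79200 s
Diffusion length = 2*sqrt(D*t)
= 2*sqrt(7.7847e-11 * 79200)
= 4.966e-03 m


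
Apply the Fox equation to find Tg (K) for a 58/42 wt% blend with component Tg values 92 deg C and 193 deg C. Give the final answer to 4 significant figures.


1/Tg = w1/Tg1 + w2/Tg2 (in Kelvin)
Tg1 = 365.15 K, Tg2 = 466.15 K
1/Tg = 0.58/365.15 + 0.42/466.15
Tg = 401.7 K


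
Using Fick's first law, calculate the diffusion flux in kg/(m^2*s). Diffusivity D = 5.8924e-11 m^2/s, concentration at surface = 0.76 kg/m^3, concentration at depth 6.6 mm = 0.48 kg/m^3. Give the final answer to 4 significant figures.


J = -D * (dC/dx) = D * (C1 - C2) / dx
J = 5.8924e-11 * (0.76 - 0.48) / 6.6e-03
J = 2.5e-09 kg/(m^2*s)


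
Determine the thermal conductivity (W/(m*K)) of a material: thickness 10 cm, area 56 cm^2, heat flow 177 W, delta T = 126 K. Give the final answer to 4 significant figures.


k = Q*L / (A*dT)
L = 0.1 m, A = 5.6e-03 m^2
k = 177 * 0.1 / (5.6e-03 * 126)
k = 25.09 W/(m*K)


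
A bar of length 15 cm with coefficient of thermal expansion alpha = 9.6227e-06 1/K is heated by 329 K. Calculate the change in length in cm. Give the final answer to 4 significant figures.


dL = L0 * alpha * dT
dL = 15 * 9.6227e-06 * 329
dL = 0.04749 cm


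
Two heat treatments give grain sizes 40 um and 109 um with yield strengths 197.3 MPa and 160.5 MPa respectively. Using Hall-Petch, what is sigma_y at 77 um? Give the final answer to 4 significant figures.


sigma_y = sigma0 + k / sqrt(d)
1/sqrt(d1) = 1/sqrt(4e-05) = 158.114;  1/sqrt(d2) = 95.7826
k = (sigma1 - sigma2) / (1/sqrt(d1) - 1/sqrt(d2)) = (197.3 - 160.5) / (158.114 - 95.7826) = 0.590394 MPa*m^0.5
sigma0 = sigma1 - k/sqrt(d1) = 197.3 - 0.590394*158.114 = 103.951 MPa
sigma_y(d3) = 103.951 + 0.590394 / sqrt(7.7e-05) = 171.2 MPa


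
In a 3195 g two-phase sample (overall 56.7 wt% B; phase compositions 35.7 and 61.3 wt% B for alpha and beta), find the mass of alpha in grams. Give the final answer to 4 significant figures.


f_alpha = (C_beta - C0) / (C_beta - C_alpha)
f_alpha = (61.3 - 56.7) / (61.3 - 35.7) = 0.179688
m_alpha = f_alpha * m_total = 0.179688 * 3195 = 574.1 g


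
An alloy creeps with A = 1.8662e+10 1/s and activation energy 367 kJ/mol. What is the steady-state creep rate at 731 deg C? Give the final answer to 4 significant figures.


rate = A * exp(-Q / (R*T))
T = 731 + 273.15 = 1004.15 K
rate = 1.8662e+10 * exp(-367e3 / (8.314 * 1004.15))
rate = 1.511e-09 1/s


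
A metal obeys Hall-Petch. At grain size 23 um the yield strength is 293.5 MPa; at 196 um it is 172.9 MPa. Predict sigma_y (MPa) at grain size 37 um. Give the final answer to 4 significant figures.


sigma_y = sigma0 + k / sqrt(d)
1/sqrt(d1) = 1/sqrt(2.3e-05) = 208.514;  1/sqrt(d2) = 71.4286
k = (sigma1 - sigma2) / (1/sqrt(d1) - 1/sqrt(d2)) = (293.5 - 172.9) / (208.514 - 71.4286) = 0.879741 MPa*m^0.5
sigma0 = sigma1 - k/sqrt(d1) = 293.5 - 0.879741*208.514 = 110.061 MPa
sigma_y(d3) = 110.061 + 0.879741 / sqrt(3.7e-05) = 254.7 MPa


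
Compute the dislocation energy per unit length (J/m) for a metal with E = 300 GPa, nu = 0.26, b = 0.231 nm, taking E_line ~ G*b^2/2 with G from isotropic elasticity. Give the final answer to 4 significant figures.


Step 1: G = E / (2*(1+nu))
G = 300 / (2*(1+0.26)) = 119.048 GPa = 1.19048e+11 Pa
Step 2: E_line = G*b^2/2
b = 0.231 nm = 2.31e-10 m
E_line = 0.5 * 1.19048e+11 * (2.31e-10)^2 = 3.176e-09 J/m


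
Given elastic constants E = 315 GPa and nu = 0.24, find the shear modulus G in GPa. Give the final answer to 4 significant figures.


G = E / (2*(1+nu))
G = 315 / (2*(1+0.24))
G = 127 GPa


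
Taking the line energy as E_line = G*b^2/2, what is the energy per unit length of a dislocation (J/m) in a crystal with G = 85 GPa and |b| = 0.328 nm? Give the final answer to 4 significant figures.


E = G*b^2/2
b = 0.328 nm = 3.28e-10 m
G = 85 GPa = 8.5e+10 Pa
E = 0.5 * 8.5e+10 * (3.28e-10)^2
E = 4.572e-09 J/m


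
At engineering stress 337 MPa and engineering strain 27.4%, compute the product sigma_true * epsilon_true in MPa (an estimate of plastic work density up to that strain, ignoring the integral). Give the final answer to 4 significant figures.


sigma_true = sigma_eng * (1 + epsilon_eng)
sigma_true = 337 * (1 + 0.274) = 429.338 MPa
epsilon_true = ln(1 + epsilon_eng)
epsilon_true = ln(1 + 0.274) = 0.242162
sigma_true * epsilon_true = 429.338 * 0.242162 = 104 MPa


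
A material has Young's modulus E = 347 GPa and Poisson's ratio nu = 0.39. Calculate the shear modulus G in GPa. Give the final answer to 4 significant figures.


G = E / (2*(1+nu))
G = 347 / (2*(1+0.39))
G = 124.8 GPa


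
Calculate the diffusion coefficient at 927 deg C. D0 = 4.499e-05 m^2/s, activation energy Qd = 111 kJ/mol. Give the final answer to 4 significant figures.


D = D0 * exp(-Qd / (R*T))
T = 1200.15 K
D = 4.499e-05 * exp(-111e3 / (8.314 * 1200.15))
D = 6.635e-10 m^2/s


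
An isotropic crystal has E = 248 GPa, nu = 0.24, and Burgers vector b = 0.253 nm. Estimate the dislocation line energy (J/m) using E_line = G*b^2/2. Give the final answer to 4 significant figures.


Step 1: G = E / (2*(1+nu))
G = 248 / (2*(1+0.24)) = 100 GPa = 1e+11 Pa
Step 2: E_line = G*b^2/2
b = 0.253 nm = 2.53e-10 m
E_line = 0.5 * 1e+11 * (2.53e-10)^2 = 3.2e-09 J/m


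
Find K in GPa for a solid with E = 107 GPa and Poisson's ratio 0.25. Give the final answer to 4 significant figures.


K = E / (3*(1-2*nu))
K = 107 / (3*(1-2*0.25))
K = 71.33 GPa


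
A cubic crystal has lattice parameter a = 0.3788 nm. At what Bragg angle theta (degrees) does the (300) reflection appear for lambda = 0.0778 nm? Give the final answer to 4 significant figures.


d = a / sqrt(h^2+k^2+l^2)
d = 0.3788 / sqrt(9) = 0.126267 nm
lambda = 2*d*sin(theta)  =>  sin(theta) = lambda / (2*d)
sin(theta) = 0.0778 / (2 * 0.126267) = 0.308078
theta = 17.94 deg


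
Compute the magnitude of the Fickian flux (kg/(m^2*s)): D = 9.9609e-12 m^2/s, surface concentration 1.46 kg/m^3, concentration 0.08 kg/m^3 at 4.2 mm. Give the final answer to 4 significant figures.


J = -D * (dC/dx) = D * (C1 - C2) / dx
J = 9.9609e-12 * (1.46 - 0.08) / 4.2e-03
J = 3.273e-09 kg/(m^2*s)


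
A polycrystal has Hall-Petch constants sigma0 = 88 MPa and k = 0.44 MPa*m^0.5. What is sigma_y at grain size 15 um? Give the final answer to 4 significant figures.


sigma_y = sigma0 + k / sqrt(d)
d = 15 um = 1.5e-05 m
sigma_y = 88 + 0.44 / sqrt(1.5e-05)
sigma_y = 201.6 MPa


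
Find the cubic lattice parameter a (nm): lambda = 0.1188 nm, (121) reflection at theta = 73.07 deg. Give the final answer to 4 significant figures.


d = lambda / (2*sin(theta))
d = 0.1188 / (2*sin(73.07 deg))
d = 0.0620909 nm
a = d * sqrt(h^2+k^2+l^2) = 0.0620909 * sqrt(6)
a = 0.1521 nm


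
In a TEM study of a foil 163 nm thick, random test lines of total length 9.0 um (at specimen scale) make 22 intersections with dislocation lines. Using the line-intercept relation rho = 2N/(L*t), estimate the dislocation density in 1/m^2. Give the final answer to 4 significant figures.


rho = 2N / (L * t)
L = 9.0 um = 9e-06 m, t = 163 nm = 1.63e-07 m
rho = 2 * 22 / (9e-06 * 1.63e-07)
rho = 2.999e+13 1/m^2


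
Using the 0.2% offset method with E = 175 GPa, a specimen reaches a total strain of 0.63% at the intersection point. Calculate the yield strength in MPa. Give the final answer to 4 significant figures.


Offset strain = 0.002
Elastic strain at yield = total_strain - offset = 6.3e-03 - 0.002 = 4.3e-03
sigma_y = E * elastic_strain = 175000 * 4.3e-03
sigma_y = 752.5 MPa


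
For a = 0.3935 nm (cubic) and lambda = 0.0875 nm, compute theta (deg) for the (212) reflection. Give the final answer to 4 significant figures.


d = a / sqrt(h^2+k^2+l^2)
d = 0.3935 / sqrt(9) = 0.131167 nm
lambda = 2*d*sin(theta)  =>  sin(theta) = lambda / (2*d)
sin(theta) = 0.0875 / (2 * 0.131167) = 0.333545
theta = 19.48 deg


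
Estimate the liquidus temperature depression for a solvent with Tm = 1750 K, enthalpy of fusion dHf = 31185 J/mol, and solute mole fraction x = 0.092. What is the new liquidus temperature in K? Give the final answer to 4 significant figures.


dT = R*Tm^2*x / dHf
dT = 8.314 * 1750^2 * 0.092 / 31185
dT = 75.1153 K
T_new = 1750 - 75.1153 = 1675 K


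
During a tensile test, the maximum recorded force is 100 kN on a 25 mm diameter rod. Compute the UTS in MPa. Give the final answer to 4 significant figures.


A0 = pi*(d/2)^2 = pi*(25/2)^2 = 490.874 mm^2
UTS = F_max / A0 = 100*1000 / 490.874
UTS = 203.7 MPa


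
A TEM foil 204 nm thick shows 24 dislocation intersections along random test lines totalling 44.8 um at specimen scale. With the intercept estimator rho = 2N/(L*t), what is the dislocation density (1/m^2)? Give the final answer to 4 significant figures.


rho = 2N / (L * t)
L = 44.8 um = 4.48e-05 m, t = 204 nm = 2.04e-07 m
rho = 2 * 24 / (4.48e-05 * 2.04e-07)
rho = 5.252e+12 1/m^2


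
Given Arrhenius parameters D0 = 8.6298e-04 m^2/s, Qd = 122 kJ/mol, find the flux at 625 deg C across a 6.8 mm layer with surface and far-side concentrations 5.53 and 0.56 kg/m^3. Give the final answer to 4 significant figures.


Step 1: D = D0 * exp(-Qd/(R*T))
T = 625 + 273.15 = 898.15 K
D = 8.6298e-04 * exp(-122e3 / (8.314 * 898.15)) = 6.92571e-11 m^2/s
Step 2: J = D * (C1 - C2) / dx
J = 6.92571e-11 * (5.53 - 0.56) / 6.8e-03
J = 5.062e-08 kg/(m^2*s)


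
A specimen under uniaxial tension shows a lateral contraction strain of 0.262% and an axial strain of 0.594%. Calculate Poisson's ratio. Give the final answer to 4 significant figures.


nu = -epsilon_lat / epsilon_axial
Lateral strain is contraction (negative), so using magnitudes:
nu = 0.262 / 0.594
nu = 0.4411


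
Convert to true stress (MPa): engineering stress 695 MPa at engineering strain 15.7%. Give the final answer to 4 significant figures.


sigma_true = sigma_eng * (1 + epsilon_eng)
sigma_true = 695 * (1 + 0.157)
sigma_true = 804.1 MPa


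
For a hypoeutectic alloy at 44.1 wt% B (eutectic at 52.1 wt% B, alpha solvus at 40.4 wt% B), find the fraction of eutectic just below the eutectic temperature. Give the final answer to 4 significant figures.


f_primary = (C_e - C0) / (C_e - C_alpha_max)
f_primary = (52.1 - 44.1) / (52.1 - 40.4)
f_primary = 0.683761
f_eutectic = 1 - 0.683761 = 0.3162


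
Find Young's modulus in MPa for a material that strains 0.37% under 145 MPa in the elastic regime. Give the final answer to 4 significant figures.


E = sigma / epsilon
epsilon = 0.37% = 3.7e-03
E = 145 / 3.7e-03
E = 39190 MPa


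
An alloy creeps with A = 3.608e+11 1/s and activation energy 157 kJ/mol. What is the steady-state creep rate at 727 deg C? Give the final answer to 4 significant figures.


rate = A * exp(-Q / (R*T))
T = 727 + 273.15 = 1000.15 K
rate = 3.608e+11 * exp(-157e3 / (8.314 * 1000.15))
rate = 2277 1/s


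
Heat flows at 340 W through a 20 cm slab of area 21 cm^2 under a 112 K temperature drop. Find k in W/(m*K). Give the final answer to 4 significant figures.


k = Q*L / (A*dT)
L = 0.2 m, A = 2.1e-03 m^2
k = 340 * 0.2 / (2.1e-03 * 112)
k = 289.1 W/(m*K)


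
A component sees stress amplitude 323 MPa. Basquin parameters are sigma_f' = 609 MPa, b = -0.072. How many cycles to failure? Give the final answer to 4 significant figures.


sigma_a = sigma_f' * (2*Nf)^b
2*Nf = (sigma_a / sigma_f')^(1/b)
2*Nf = (323 / 609)^(1/-0.072)
2*Nf = 6686.6
Nf = 3343 cycles


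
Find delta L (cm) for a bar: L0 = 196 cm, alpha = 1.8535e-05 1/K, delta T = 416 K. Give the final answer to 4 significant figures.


dL = L0 * alpha * dT
dL = 196 * 1.8535e-05 * 416
dL = 1.511 cm


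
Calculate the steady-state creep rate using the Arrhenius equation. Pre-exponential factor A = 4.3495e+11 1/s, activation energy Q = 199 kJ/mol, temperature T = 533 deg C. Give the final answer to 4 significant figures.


rate = A * exp(-Q / (R*T))
T = 533 + 273.15 = 806.15 K
rate = 4.3495e+11 * exp(-199e3 / (8.314 * 806.15))
rate = 0.05543 1/s


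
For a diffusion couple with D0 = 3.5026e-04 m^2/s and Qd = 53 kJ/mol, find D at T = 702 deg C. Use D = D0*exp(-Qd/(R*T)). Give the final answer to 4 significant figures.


D = D0 * exp(-Qd / (R*T))
T = 975.15 K
D = 3.5026e-04 * exp(-53e3 / (8.314 * 975.15))
D = 5.073e-07 m^2/s


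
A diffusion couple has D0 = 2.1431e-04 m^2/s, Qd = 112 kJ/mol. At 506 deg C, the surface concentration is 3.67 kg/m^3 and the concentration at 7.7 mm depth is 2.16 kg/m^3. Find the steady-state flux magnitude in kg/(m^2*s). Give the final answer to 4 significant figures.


Step 1: D = D0 * exp(-Qd/(R*T))
T = 506 + 273.15 = 779.15 K
D = 2.1431e-04 * exp(-112e3 / (8.314 * 779.15)) = 6.64095e-12 m^2/s
Step 2: J = D * (C1 - C2) / dx
J = 6.64095e-12 * (3.67 - 2.16) / 7.7e-03
J = 1.302e-09 kg/(m^2*s)


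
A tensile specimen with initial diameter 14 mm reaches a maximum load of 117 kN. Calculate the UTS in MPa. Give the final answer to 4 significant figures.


A0 = pi*(d/2)^2 = pi*(14/2)^2 = 153.938 mm^2
UTS = F_max / A0 = 117*1000 / 153.938
UTS = 760 MPa


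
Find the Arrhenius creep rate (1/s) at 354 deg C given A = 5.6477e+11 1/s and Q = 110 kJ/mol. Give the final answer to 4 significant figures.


rate = A * exp(-Q / (R*T))
T = 354 + 273.15 = 627.15 K
rate = 5.6477e+11 * exp(-110e3 / (8.314 * 627.15))
rate = 388.8 1/s


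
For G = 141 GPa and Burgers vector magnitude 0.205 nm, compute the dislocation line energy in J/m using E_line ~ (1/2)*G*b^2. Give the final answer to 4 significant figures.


E = G*b^2/2
b = 0.205 nm = 2.05e-10 m
G = 141 GPa = 1.41e+11 Pa
E = 0.5 * 1.41e+11 * (2.05e-10)^2
E = 2.963e-09 J/m


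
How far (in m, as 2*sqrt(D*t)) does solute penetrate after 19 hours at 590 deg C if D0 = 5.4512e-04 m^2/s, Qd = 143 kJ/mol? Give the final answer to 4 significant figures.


Step 1: D = D0 * exp(-Qd/(R*T))
T = 863.15 K
D = 5.4512e-04 * exp(-143e3 / (8.314 * 863.15)) = 1.20879e-12 m^2/s
Step 2: L = 2*sqrt(D*t)
t = 19 h = 68400 s
L = 2*sqrt(1.20879e-12 * 68400) = 5.751e-04 m


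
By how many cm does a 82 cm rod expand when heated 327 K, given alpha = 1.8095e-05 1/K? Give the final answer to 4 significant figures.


dL = L0 * alpha * dT
dL = 82 * 1.8095e-05 * 327
dL = 0.4852 cm


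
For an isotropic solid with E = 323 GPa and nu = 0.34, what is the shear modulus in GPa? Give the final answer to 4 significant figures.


G = E / (2*(1+nu))
G = 323 / (2*(1+0.34))
G = 120.5 GPa


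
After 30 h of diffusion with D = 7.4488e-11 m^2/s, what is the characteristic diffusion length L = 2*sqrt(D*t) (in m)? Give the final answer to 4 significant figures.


t = 30 hr = 108000 s
Diffusion length = 2*sqrt(D*t)
= 2*sqrt(7.4488e-11 * 108000)
= 5.673e-03 m


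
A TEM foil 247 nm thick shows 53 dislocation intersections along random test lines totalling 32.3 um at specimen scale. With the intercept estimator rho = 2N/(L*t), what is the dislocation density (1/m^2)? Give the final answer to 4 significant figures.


rho = 2N / (L * t)
L = 32.3 um = 3.23e-05 m, t = 247 nm = 2.47e-07 m
rho = 2 * 53 / (3.23e-05 * 2.47e-07)
rho = 1.329e+13 1/m^2


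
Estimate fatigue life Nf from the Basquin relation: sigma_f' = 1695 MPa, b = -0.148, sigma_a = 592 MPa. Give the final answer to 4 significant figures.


sigma_a = sigma_f' * (2*Nf)^b
2*Nf = (sigma_a / sigma_f')^(1/b)
2*Nf = (592 / 1695)^(1/-0.148)
2*Nf = 1221.27
Nf = 610.6 cycles


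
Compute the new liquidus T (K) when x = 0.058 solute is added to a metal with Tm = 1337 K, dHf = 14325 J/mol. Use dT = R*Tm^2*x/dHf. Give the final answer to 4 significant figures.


dT = R*Tm^2*x / dHf
dT = 8.314 * 1337^2 * 0.058 / 14325
dT = 60.1736 K
T_new = 1337 - 60.1736 = 1277 K


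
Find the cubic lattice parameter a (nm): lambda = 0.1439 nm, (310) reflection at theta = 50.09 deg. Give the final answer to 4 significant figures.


d = lambda / (2*sin(theta))
d = 0.1439 / (2*sin(50.09 deg))
d = 0.0938005 nm
a = d * sqrt(h^2+k^2+l^2) = 0.0938005 * sqrt(10)
a = 0.2966 nm


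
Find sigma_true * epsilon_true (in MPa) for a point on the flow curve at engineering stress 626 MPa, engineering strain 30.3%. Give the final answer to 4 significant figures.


sigma_true = sigma_eng * (1 + epsilon_eng)
sigma_true = 626 * (1 + 0.303) = 815.678 MPa
epsilon_true = ln(1 + epsilon_eng)
epsilon_true = ln(1 + 0.303) = 0.264669
sigma_true * epsilon_true = 815.678 * 0.264669 = 215.9 MPa


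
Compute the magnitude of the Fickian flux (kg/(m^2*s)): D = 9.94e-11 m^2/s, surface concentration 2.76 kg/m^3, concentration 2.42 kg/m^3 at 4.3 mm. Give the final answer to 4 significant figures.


J = -D * (dC/dx) = D * (C1 - C2) / dx
J = 9.94e-11 * (2.76 - 2.42) / 4.3e-03
J = 7.86e-09 kg/(m^2*s)


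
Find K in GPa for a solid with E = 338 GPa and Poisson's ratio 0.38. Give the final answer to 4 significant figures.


K = E / (3*(1-2*nu))
K = 338 / (3*(1-2*0.38))
K = 469.4 GPa


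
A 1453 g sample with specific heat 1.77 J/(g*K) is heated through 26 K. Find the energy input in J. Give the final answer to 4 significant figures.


Q = m * cp * dT
Q = 1453 * 1.77 * 26
Q = 66870 J


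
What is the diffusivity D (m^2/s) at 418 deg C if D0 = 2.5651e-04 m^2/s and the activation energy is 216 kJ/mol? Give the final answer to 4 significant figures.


D = D0 * exp(-Qd / (R*T))
T = 691.15 K
D = 2.5651e-04 * exp(-216e3 / (8.314 * 691.15))
D = 1.213e-20 m^2/s


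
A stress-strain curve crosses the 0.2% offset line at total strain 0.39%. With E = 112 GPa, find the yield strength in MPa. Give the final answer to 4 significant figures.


Offset strain = 0.002
Elastic strain at yield = total_strain - offset = 3.9e-03 - 0.002 = 1.9e-03
sigma_y = E * elastic_strain = 112000 * 1.9e-03
sigma_y = 212.8 MPa


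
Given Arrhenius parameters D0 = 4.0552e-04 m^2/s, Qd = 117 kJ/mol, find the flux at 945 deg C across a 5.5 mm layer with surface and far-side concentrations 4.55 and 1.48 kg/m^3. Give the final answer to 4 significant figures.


Step 1: D = D0 * exp(-Qd/(R*T))
T = 945 + 273.15 = 1218.15 K
D = 4.0552e-04 * exp(-117e3 / (8.314 * 1218.15)) = 3.89795e-09 m^2/s
Step 2: J = D * (C1 - C2) / dx
J = 3.89795e-09 * (4.55 - 1.48) / 5.5e-03
J = 2.176e-06 kg/(m^2*s)


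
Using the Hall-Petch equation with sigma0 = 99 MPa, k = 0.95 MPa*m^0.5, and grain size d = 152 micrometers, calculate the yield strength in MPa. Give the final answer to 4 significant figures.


sigma_y = sigma0 + k / sqrt(d)
d = 152 um = 1.52e-04 m
sigma_y = 99 + 0.95 / sqrt(1.52e-04)
sigma_y = 176.1 MPa
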